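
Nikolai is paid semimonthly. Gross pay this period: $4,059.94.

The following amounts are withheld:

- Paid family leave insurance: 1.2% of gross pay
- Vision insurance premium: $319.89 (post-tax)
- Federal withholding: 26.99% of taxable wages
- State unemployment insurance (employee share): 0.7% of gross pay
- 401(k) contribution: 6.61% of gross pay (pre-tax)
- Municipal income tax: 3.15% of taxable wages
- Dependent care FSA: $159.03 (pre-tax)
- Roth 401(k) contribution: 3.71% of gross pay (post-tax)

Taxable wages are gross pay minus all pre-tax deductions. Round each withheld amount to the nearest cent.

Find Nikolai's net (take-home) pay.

$1,990.04

Dependent care FSA: $159.03
401(k) contribution: $4,059.94 × 0.0661 = $268.36
Pre-tax total = $159.03 + $268.36 = $427.39
Taxable wages = $4,059.94 − $427.39 = $3,632.55
Federal withholding: $3,632.55 × 0.2699 = $980.43
Municipal income tax: $3,632.55 × 0.0315 = $114.43
State unemployment insurance (employee share): $4,059.94 × 0.007 = $28.42
Paid family leave insurance: $4,059.94 × 0.012 = $48.72
Roth 401(k) contribution: $4,059.94 × 0.0371 = $150.62
Vision insurance premium: $319.89
Total deductions = $159.03 + $268.36 + $980.43 + $114.43 + $28.42 + $48.72 + $150.62 + $319.89 = $2,069.90
Net pay = $4,059.94 − $2,069.90 = $1,990.04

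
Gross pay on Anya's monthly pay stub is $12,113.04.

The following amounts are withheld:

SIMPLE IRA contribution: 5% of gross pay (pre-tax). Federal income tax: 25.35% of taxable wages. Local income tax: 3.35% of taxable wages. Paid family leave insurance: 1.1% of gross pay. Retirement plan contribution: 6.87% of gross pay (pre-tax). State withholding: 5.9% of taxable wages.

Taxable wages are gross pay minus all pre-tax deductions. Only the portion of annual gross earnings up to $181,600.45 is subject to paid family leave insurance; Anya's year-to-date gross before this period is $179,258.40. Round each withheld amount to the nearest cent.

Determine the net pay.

SIMPLE IRA contribution: $12,113.04 × 0.05 = $605.65
Retirement plan contribution: $12,113.04 × 0.0687 = $832.17
Pre-tax total = $605.65 + $832.17 = $1,437.82
Taxable wages = $12,113.04 − $1,437.82 = $10,675.22
State withholding: $10,675.22 × 0.059 = $629.84
Federal income tax: $10,675.22 × 0.2535 = $2,706.17
Local income tax: $10,675.22 × 0.0335 = $357.62
Paid family leave insurance: only $181,600.45 − $179,258.40 = $2,342.05 of this check is subject → $2,342.05 × 0.011 = $25.76
Total deductions = $605.65 + $832.17 + $629.84 + $2,706.17 + $357.62 + $25.76 = $5,157.21
Net pay = $12,113.04 − $5,157.21 = $6,955.83

$6,955.83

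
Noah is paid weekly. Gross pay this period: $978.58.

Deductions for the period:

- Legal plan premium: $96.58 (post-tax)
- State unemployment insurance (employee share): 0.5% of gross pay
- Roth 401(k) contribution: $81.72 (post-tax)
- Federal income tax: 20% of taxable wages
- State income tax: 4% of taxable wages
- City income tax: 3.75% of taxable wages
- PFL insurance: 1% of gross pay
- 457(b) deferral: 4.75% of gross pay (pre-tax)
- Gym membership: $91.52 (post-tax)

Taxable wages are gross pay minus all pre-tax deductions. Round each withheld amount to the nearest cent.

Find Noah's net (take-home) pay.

$388.95

457(b) deferral: $978.58 × 0.0475 = $46.48
Taxable wages = $978.58 − $46.48 = $932.10
State income tax: $932.10 × 0.04 = $37.28
City income tax: $932.10 × 0.0375 = $34.95
Federal income tax: $932.10 × 0.2 = $186.42
State unemployment insurance (employee share): $978.58 × 0.005 = $4.89
PFL insurance: $978.58 × 0.01 = $9.79
Legal plan premium: $96.58
Roth 401(k) contribution: $81.72
Gym membership: $91.52
Total deductions = $46.48 + $37.28 + $34.95 + $186.42 + $4.89 + $9.79 + $96.58 + $81.72 + $91.52 = $589.63
Net pay = $978.58 − $589.63 = $388.95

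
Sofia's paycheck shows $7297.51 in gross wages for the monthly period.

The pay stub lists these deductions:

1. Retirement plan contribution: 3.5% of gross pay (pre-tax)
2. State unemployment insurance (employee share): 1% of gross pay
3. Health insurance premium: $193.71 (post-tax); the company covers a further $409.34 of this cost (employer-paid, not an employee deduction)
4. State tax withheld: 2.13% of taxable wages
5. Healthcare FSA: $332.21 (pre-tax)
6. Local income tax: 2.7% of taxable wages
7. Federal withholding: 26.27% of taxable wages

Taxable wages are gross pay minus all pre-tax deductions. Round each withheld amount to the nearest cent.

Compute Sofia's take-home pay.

$4356.42

Healthcare FSA: $332.21
Retirement plan contribution: $7297.51 × 0.035 = $255.41
Pre-tax total = $332.21 + $255.41 = $587.62
Taxable wages = $7297.51 − $587.62 = $6709.89
State tax withheld: $6709.89 × 0.0213 = $142.92
Federal withholding: $6709.89 × 0.2627 = $1762.69
Local income tax: $6709.89 × 0.027 = $181.17
State unemployment insurance (employee share): $7297.51 × 0.01 = $72.98
Health insurance premium: $193.71
(Employer's $409.34 toward health insurance premium is not withheld from the employee.)
Total deductions = $332.21 + $255.41 + $142.92 + $1762.69 + $181.17 + $72.98 + $193.71 = $2941.09
Net pay = $7297.51 − $2941.09 = $4356.42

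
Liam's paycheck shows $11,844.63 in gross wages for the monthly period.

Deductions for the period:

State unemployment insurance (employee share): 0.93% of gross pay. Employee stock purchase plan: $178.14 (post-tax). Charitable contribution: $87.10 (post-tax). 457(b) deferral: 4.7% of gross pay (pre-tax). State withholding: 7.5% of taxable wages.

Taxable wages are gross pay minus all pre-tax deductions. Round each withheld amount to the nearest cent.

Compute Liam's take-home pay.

457(b) deferral: $11,844.63 × 0.047 = $556.70
Taxable wages = $11,844.63 − $556.70 = $11,287.93
State withholding: $11,287.93 × 0.075 = $846.59
State unemployment insurance (employee share): $11,844.63 × 0.0093 = $110.16
Employee stock purchase plan: $178.14
Charitable contribution: $87.10
Total deductions = $556.70 + $846.59 + $110.16 + $178.14 + $87.10 = $1,778.69
Net pay = $11,844.63 − $1,778.69 = $10,065.94

$10,065.94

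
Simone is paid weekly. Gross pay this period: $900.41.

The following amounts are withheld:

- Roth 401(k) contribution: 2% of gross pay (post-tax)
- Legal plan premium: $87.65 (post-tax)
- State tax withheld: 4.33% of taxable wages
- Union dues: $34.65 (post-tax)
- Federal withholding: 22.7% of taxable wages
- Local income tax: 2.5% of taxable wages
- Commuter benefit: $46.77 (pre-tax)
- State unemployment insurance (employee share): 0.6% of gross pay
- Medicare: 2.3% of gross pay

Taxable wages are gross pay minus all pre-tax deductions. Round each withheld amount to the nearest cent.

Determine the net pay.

$435.14

Commuter benefit: $46.77
Taxable wages = $900.41 − $46.77 = $853.64
Federal withholding: $853.64 × 0.227 = $193.78
Local income tax: $853.64 × 0.025 = $21.34
State tax withheld: $853.64 × 0.0433 = $36.96
Medicare: $900.41 × 0.023 = $20.71
State unemployment insurance (employee share): $900.41 × 0.006 = $5.40
Union dues: $34.65
Roth 401(k) contribution: $900.41 × 0.02 = $18.01
Legal plan premium: $87.65
Total deductions = $46.77 + $193.78 + $21.34 + $36.96 + $20.71 + $5.40 + $34.65 + $18.01 + $87.65 = $465.27
Net pay = $900.41 − $465.27 = $435.14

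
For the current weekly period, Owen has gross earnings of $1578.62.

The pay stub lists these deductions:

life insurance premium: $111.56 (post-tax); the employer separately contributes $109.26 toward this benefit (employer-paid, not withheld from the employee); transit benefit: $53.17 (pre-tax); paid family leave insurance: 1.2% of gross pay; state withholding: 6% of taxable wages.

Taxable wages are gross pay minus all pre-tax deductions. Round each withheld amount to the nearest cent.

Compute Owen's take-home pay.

$1303.42

Transit benefit: $53.17
Taxable wages = $1578.62 − $53.17 = $1525.45
State withholding: $1525.45 × 0.06 = $91.53
Paid family leave insurance: $1578.62 × 0.012 = $18.94
Life insurance premium: $111.56
(Employer's $109.26 toward life insurance premium is not withheld from the employee.)
Total deductions = $53.17 + $91.53 + $18.94 + $111.56 = $275.20
Net pay = $1578.62 − $275.20 = $1303.42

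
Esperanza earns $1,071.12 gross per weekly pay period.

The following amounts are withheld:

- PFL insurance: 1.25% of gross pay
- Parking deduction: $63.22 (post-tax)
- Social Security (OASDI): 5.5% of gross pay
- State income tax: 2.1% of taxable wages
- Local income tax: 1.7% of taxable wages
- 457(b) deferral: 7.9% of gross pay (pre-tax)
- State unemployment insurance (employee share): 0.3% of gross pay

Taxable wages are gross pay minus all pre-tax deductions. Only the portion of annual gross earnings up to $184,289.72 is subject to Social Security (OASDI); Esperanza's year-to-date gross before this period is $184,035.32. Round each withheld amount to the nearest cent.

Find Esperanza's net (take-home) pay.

457(b) deferral: $1,071.12 × 0.079 = $84.62
Taxable wages = $1,071.12 − $84.62 = $986.50
State income tax: $986.50 × 0.021 = $20.72
Local income tax: $986.50 × 0.017 = $16.77
State unemployment insurance (employee share): $1,071.12 × 0.003 = $3.21
Social Security (OASDI): only $184,289.72 − $184,035.32 = $254.40 of this check is subject → $254.40 × 0.055 = $13.99
PFL insurance: $1,071.12 × 0.0125 = $13.39
Parking deduction: $63.22
Total deductions = $84.62 + $20.72 + $16.77 + $3.21 + $13.99 + $13.39 + $63.22 = $215.92
Net pay = $1,071.12 − $215.92 = $855.20

$855.20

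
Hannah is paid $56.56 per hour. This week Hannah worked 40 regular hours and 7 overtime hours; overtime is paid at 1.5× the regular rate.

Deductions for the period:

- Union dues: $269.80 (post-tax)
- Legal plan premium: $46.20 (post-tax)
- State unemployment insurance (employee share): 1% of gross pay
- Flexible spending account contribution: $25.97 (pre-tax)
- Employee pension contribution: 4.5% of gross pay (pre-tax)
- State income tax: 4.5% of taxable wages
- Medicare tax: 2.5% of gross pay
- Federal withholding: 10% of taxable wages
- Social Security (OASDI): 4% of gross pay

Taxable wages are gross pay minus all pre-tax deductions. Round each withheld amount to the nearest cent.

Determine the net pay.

$1,779.80

Regular pay: 40 × $56.56 = $2,262.40
Overtime pay: 7 × $56.56 × 1.5 = $593.88
Gross pay = $2,262.40 + $593.88 = $2,856.28
Flexible spending account contribution: $25.97
Employee pension contribution: $2,856.28 × 0.045 = $128.53
Pre-tax total = $25.97 + $128.53 = $154.50
Taxable wages = $2,856.28 − $154.50 = $2,701.78
State income tax: $2,701.78 × 0.045 = $121.58
Federal withholding: $2,701.78 × 0.1 = $270.18
State unemployment insurance (employee share): $2,856.28 × 0.01 = $28.56
Medicare tax: $2,856.28 × 0.025 = $71.41
Social Security (OASDI): $2,856.28 × 0.04 = $114.25
Union dues: $269.80
Legal plan premium: $46.20
Total deductions = $25.97 + $128.53 + $121.58 + $270.18 + $28.56 + $71.41 + $114.25 + $269.80 + $46.20 = $1,076.48
Net pay = $2,856.28 − $1,076.48 = $1,779.80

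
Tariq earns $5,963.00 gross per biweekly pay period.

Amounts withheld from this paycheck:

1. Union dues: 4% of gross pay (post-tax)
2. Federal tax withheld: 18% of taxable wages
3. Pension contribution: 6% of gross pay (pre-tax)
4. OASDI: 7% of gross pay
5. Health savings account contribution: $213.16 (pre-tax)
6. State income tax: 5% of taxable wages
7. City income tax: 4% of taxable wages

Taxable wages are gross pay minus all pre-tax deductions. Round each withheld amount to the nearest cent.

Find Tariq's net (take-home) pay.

$3,280.28

Health savings account contribution: $213.16
Pension contribution: $5,963.00 × 0.06 = $357.78
Pre-tax total = $213.16 + $357.78 = $570.94
Taxable wages = $5,963.00 − $570.94 = $5,392.06
Federal tax withheld: $5,392.06 × 0.18 = $970.57
State income tax: $5,392.06 × 0.05 = $269.60
City income tax: $5,392.06 × 0.04 = $215.68
OASDI: $5,963.00 × 0.07 = $417.41
Union dues: $5,963.00 × 0.04 = $238.52
Total deductions = $213.16 + $357.78 + $970.57 + $269.60 + $215.68 + $417.41 + $238.52 = $2,682.72
Net pay = $5,963.00 − $2,682.72 = $3,280.28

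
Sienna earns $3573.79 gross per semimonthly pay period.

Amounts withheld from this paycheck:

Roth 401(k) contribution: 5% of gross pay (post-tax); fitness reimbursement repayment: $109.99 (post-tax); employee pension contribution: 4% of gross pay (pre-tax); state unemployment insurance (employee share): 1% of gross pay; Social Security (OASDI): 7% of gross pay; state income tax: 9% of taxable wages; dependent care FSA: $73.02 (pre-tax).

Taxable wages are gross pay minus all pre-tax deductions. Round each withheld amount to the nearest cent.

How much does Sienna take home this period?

$2481.03

Employee pension contribution: $3573.79 × 0.04 = $142.95
Dependent care FSA: $73.02
Pre-tax total = $142.95 + $73.02 = $215.97
Taxable wages = $3573.79 − $215.97 = $3357.82
State income tax: $3357.82 × 0.09 = $302.20
State unemployment insurance (employee share): $3573.79 × 0.01 = $35.74
Social Security (OASDI): $3573.79 × 0.07 = $250.17
Fitness reimbursement repayment: $109.99
Roth 401(k) contribution: $3573.79 × 0.05 = $178.69
Total deductions = $142.95 + $73.02 + $302.20 + $35.74 + $250.17 + $109.99 + $178.69 = $1092.76
Net pay = $3573.79 − $1092.76 = $2481.03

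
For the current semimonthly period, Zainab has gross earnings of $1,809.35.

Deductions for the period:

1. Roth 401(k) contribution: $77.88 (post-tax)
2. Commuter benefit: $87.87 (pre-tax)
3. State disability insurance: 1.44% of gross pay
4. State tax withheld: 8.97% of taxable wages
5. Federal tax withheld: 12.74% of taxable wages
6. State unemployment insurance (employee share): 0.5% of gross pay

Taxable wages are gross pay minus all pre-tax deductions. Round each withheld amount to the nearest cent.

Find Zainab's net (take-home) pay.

$1,234.76

Commuter benefit: $87.87
Taxable wages = $1,809.35 − $87.87 = $1,721.48
Federal tax withheld: $1,721.48 × 0.1274 = $219.32
State tax withheld: $1,721.48 × 0.0897 = $154.42
State unemployment insurance (employee share): $1,809.35 × 0.005 = $9.05
State disability insurance: $1,809.35 × 0.0144 = $26.05
Roth 401(k) contribution: $77.88
Total deductions = $87.87 + $219.32 + $154.42 + $9.05 + $26.05 + $77.88 = $574.59
Net pay = $1,809.35 − $574.59 = $1,234.76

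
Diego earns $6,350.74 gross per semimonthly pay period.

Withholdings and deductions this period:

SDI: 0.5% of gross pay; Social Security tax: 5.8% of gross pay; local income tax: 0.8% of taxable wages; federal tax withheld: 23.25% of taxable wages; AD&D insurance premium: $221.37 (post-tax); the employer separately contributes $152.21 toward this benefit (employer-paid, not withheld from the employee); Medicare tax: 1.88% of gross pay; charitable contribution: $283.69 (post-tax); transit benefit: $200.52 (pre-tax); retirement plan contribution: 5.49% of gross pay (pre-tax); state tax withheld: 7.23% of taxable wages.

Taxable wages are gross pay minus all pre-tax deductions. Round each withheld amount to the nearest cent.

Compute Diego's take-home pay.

$2,962.30

Transit benefit: $200.52
Retirement plan contribution: $6,350.74 × 0.0549 = $348.66
Pre-tax total = $200.52 + $348.66 = $549.18
Taxable wages = $6,350.74 − $549.18 = $5,801.56
Federal tax withheld: $5,801.56 × 0.2325 = $1,348.86
State tax withheld: $5,801.56 × 0.0723 = $419.45
Local income tax: $5,801.56 × 0.008 = $46.41
Social Security tax: $6,350.74 × 0.058 = $368.34
SDI: $6,350.74 × 0.005 = $31.75
Medicare tax: $6,350.74 × 0.0188 = $119.39
AD&D insurance premium: $221.37
Charitable contribution: $283.69
(Employer's $152.21 toward AD&D insurance premium is not withheld from the employee.)
Total deductions = $200.52 + $348.66 + $1,348.86 + $419.45 + $46.41 + $368.34 + $31.75 + $119.39 + $221.37 + $283.69 = $3,388.44
Net pay = $6,350.74 − $3,388.44 = $2,962.30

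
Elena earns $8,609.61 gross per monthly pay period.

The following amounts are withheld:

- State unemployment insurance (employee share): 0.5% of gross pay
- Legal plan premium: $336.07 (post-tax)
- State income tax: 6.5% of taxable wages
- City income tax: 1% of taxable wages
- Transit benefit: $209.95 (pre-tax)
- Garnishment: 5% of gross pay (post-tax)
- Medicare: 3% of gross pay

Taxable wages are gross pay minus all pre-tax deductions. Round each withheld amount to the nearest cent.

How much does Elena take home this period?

$6,701.79

Transit benefit: $209.95
Taxable wages = $8,609.61 − $209.95 = $8,399.66
City income tax: $8,399.66 × 0.01 = $84.00
State income tax: $8,399.66 × 0.065 = $545.98
State unemployment insurance (employee share): $8,609.61 × 0.005 = $43.05
Medicare: $8,609.61 × 0.03 = $258.29
Garnishment: $8,609.61 × 0.05 = $430.48
Legal plan premium: $336.07
Total deductions = $209.95 + $84.00 + $545.98 + $43.05 + $258.29 + $430.48 + $336.07 = $1,907.82
Net pay = $8,609.61 − $1,907.82 = $6,701.79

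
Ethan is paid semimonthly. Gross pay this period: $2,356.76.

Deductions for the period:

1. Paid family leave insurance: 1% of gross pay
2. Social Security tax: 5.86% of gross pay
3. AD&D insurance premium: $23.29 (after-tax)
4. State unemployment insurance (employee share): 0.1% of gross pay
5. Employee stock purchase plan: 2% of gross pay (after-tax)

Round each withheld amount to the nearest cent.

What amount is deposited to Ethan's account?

State unemployment insurance (employee share): $2,356.76 × 0.001 = $2.36
Paid family leave insurance: $2,356.76 × 0.01 = $23.57
Social Security tax: $2,356.76 × 0.0586 = $138.11
Employee stock purchase plan: $2,356.76 × 0.02 = $47.14
AD&D insurance premium: $23.29
Total deductions = $2.36 + $23.57 + $138.11 + $47.14 + $23.29 = $234.47
Net pay = $2,356.76 − $234.47 = $2,122.29

$2,122.29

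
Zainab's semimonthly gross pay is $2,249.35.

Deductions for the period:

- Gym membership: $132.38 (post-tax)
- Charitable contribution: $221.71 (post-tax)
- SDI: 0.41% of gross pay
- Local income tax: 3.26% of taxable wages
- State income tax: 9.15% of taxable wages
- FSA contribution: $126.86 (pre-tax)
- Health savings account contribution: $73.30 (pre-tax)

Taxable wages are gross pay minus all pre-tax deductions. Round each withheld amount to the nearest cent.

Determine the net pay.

FSA contribution: $126.86
Health savings account contribution: $73.30
Pre-tax total = $126.86 + $73.30 = $200.16
Taxable wages = $2,249.35 − $200.16 = $2,049.19
Local income tax: $2,049.19 × 0.0326 = $66.80
State income tax: $2,049.19 × 0.0915 = $187.50
SDI: $2,249.35 × 0.0041 = $9.22
Gym membership: $132.38
Charitable contribution: $221.71
Total deductions = $126.86 + $73.30 + $66.80 + $187.50 + $9.22 + $132.38 + $221.71 = $817.77
Net pay = $2,249.35 − $817.77 = $1,431.58

$1,431.58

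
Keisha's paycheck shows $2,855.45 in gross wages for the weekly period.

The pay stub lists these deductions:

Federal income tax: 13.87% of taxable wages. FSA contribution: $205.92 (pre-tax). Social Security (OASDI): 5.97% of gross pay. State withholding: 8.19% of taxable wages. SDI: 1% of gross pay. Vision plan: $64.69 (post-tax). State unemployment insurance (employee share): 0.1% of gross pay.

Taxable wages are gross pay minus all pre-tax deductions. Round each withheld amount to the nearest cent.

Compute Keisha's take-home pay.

$1,798.47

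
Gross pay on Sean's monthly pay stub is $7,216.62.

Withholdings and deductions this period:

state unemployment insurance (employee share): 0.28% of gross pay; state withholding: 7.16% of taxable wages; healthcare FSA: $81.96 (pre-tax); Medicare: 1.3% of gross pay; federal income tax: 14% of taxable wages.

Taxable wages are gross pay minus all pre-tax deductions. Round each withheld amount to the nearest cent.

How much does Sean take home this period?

$5,510.94

Healthcare FSA: $81.96
Taxable wages = $7,216.62 − $81.96 = $7,134.66
Federal income tax: $7,134.66 × 0.14 = $998.85
State withholding: $7,134.66 × 0.0716 = $510.84
State unemployment insurance (employee share): $7,216.62 × 0.0028 = $20.21
Medicare: $7,216.62 × 0.013 = $93.82
Total deductions = $81.96 + $998.85 + $510.84 + $20.21 + $93.82 = $1,705.68
Net pay = $7,216.62 − $1,705.68 = $5,510.94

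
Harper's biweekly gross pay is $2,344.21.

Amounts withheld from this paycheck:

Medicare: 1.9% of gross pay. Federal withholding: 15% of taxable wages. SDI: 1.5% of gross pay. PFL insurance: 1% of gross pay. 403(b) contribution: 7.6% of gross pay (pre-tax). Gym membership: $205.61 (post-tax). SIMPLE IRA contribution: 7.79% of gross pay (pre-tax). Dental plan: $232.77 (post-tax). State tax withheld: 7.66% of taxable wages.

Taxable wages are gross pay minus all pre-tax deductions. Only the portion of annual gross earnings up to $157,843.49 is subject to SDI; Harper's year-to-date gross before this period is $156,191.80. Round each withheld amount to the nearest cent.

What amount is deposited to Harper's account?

$1,002.85

SIMPLE IRA contribution: $2,344.21 × 0.0779 = $182.61
403(b) contribution: $2,344.21 × 0.076 = $178.16
Pre-tax total = $182.61 + $178.16 = $360.77
Taxable wages = $2,344.21 − $360.77 = $1,983.44
State tax withheld: $1,983.44 × 0.0766 = $151.93
Federal withholding: $1,983.44 × 0.15 = $297.52
PFL insurance: $2,344.21 × 0.01 = $23.44
SDI: only $157,843.49 − $156,191.80 = $1,651.69 of this check is subject → $1,651.69 × 0.015 = $24.78
Medicare: $2,344.21 × 0.019 = $44.54
Dental plan: $232.77
Gym membership: $205.61
Total deductions = $182.61 + $178.16 + $151.93 + $297.52 + $23.44 + $24.78 + $44.54 + $232.77 + $205.61 = $1,341.36
Net pay = $2,344.21 − $1,341.36 = $1,002.85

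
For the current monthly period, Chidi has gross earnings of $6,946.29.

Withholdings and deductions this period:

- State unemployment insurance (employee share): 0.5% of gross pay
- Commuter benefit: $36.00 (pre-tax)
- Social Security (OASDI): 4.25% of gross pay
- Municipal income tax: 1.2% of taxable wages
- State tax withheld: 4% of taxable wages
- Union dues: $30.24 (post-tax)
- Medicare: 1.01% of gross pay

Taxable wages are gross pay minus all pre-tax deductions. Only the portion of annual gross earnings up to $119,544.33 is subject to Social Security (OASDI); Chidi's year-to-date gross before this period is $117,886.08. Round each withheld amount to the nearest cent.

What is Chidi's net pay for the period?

Commuter benefit: $36.00
Taxable wages = $6,946.29 − $36.00 = $6,910.29
State tax withheld: $6,910.29 × 0.04 = $276.41
Municipal income tax: $6,910.29 × 0.012 = $82.92
Medicare: $6,946.29 × 0.0101 = $70.16
Social Security (OASDI): only $119,544.33 − $117,886.08 = $1,658.25 of this check is subject → $1,658.25 × 0.0425 = $70.48
State unemployment insurance (employee share): $6,946.29 × 0.005 = $34.73
Union dues: $30.24
Total deductions = $36.00 + $276.41 + $82.92 + $70.16 + $70.48 + $34.73 + $30.24 = $600.94
Net pay = $6,946.29 − $600.94 = $6,345.35

$6,345.35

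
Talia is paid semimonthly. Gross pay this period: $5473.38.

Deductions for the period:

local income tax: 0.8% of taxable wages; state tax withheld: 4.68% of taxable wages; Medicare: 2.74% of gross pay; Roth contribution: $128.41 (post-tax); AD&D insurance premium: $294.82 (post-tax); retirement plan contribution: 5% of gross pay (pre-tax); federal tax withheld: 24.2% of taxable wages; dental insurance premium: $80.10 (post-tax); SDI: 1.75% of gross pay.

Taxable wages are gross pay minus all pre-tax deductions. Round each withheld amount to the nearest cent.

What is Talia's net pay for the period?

$2907.35

Retirement plan contribution: $5473.38 × 0.05 = $273.67
Taxable wages = $5473.38 − $273.67 = $5199.71
State tax withheld: $5199.71 × 0.0468 = $243.35
Local income tax: $5199.71 × 0.008 = $41.60
Federal tax withheld: $5199.71 × 0.242 = $1258.33
SDI: $5473.38 × 0.0175 = $95.78
Medicare: $5473.38 × 0.0274 = $149.97
AD&D insurance premium: $294.82
Roth contribution: $128.41
Dental insurance premium: $80.10
Total deductions = $273.67 + $243.35 + $41.60 + $1258.33 + $95.78 + $149.97 + $294.82 + $128.41 + $80.10 = $2566.03
Net pay = $5473.38 − $2566.03 = $2907.35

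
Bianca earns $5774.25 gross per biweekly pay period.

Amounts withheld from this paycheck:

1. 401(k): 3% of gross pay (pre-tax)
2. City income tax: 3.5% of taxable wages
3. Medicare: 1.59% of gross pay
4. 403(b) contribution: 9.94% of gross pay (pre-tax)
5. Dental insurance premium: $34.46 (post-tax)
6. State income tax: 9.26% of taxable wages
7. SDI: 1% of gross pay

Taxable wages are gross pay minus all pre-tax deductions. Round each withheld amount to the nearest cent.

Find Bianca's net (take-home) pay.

403(b) contribution: $5774.25 × 0.0994 = $573.96
401(k): $5774.25 × 0.03 = $173.23
Pre-tax total = $573.96 + $173.23 = $747.19
Taxable wages = $5774.25 − $747.19 = $5027.06
State income tax: $5027.06 × 0.0926 = $465.51
City income tax: $5027.06 × 0.035 = $175.95
Medicare: $5774.25 × 0.0159 = $91.81
SDI: $5774.25 × 0.01 = $57.74
Dental insurance premium: $34.46
Total deductions = $573.96 + $173.23 + $465.51 + $175.95 + $91.81 + $57.74 + $34.46 = $1572.66
Net pay = $5774.25 − $1572.66 = $4201.59

$4201.59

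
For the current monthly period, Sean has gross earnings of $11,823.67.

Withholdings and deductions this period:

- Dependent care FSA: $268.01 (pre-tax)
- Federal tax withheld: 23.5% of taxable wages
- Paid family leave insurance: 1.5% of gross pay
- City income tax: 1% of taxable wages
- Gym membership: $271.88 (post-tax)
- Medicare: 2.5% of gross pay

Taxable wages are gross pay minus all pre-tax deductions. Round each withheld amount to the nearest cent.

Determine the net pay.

$7,979.69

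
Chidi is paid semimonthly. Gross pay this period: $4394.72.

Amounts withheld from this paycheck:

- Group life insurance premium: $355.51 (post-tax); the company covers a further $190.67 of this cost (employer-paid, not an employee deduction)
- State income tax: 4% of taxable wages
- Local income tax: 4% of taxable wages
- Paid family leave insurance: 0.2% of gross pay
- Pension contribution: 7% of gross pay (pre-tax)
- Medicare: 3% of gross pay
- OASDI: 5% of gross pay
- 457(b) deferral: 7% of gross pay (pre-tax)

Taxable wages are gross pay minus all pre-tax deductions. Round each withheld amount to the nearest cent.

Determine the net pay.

$2761.22

Pension contribution: $4394.72 × 0.07 = $307.63
457(b) deferral: $4394.72 × 0.07 = $307.63
Pre-tax total = $307.63 + $307.63 = $615.26
Taxable wages = $4394.72 − $615.26 = $3779.46
State income tax: $3779.46 × 0.04 = $151.18
Local income tax: $3779.46 × 0.04 = $151.18
Paid family leave insurance: $4394.72 × 0.002 = $8.79
Medicare: $4394.72 × 0.03 = $131.84
OASDI: $4394.72 × 0.05 = $219.74
Group life insurance premium: $355.51
(Employer's $190.67 toward group life insurance premium is not withheld from the employee.)
Total deductions = $307.63 + $307.63 + $151.18 + $151.18 + $8.79 + $131.84 + $219.74 + $355.51 = $1633.50
Net pay = $4394.72 − $1633.50 = $2761.22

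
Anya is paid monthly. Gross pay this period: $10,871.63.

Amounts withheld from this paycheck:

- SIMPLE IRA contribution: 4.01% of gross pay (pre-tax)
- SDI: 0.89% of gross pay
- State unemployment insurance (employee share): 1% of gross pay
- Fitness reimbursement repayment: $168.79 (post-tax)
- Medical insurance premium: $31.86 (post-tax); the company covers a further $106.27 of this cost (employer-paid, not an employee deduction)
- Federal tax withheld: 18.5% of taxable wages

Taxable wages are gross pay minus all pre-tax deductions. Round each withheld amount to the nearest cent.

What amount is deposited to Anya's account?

SIMPLE IRA contribution: $10,871.63 × 0.0401 = $435.95
Taxable wages = $10,871.63 − $435.95 = $10,435.68
Federal tax withheld: $10,435.68 × 0.185 = $1,930.60
SDI: $10,871.63 × 0.0089 = $96.76
State unemployment insurance (employee share): $10,871.63 × 0.01 = $108.72
Fitness reimbursement repayment: $168.79
Medical insurance premium: $31.86
(Employer's $106.27 toward medical insurance premium is not withheld from the employee.)
Total deductions = $435.95 + $1,930.60 + $96.76 + $108.72 + $168.79 + $31.86 = $2,772.68
Net pay = $10,871.63 − $2,772.68 = $8,098.95

$8,098.95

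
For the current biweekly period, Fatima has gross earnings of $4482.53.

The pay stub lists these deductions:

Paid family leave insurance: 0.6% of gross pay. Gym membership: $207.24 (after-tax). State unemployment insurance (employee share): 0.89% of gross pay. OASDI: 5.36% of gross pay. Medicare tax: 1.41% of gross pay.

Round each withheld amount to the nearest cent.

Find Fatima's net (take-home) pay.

$3905.04

Paid family leave insurance: $4482.53 × 0.006 = $26.90
State unemployment insurance (employee share): $4482.53 × 0.0089 = $39.89
Medicare tax: $4482.53 × 0.0141 = $63.20
OASDI: $4482.53 × 0.0536 = $240.26
Gym membership: $207.24
Total deductions = $26.90 + $39.89 + $63.20 + $240.26 + $207.24 = $577.49
Net pay = $4482.53 − $577.49 = $3905.04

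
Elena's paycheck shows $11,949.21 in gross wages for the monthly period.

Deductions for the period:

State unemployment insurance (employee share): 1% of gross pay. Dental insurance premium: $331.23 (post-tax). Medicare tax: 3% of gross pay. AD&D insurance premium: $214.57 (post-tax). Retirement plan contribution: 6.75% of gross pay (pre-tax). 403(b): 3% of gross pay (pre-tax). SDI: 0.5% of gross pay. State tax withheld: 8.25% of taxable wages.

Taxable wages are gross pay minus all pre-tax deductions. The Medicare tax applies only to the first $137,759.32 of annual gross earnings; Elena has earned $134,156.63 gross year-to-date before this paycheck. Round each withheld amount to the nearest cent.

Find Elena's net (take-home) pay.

403(b): $11,949.21 × 0.03 = $358.48
Retirement plan contribution: $11,949.21 × 0.0675 = $806.57
Pre-tax total = $358.48 + $806.57 = $1,165.05
Taxable wages = $11,949.21 − $1,165.05 = $10,784.16
State tax withheld: $10,784.16 × 0.0825 = $889.69
SDI: $11,949.21 × 0.005 = $59.75
State unemployment insurance (employee share): $11,949.21 × 0.01 = $119.49
Medicare tax: only $137,759.32 − $134,156.63 = $3,602.69 of this check is subject → $3,602.69 × 0.03 = $108.08
AD&D insurance premium: $214.57
Dental insurance premium: $331.23
Total deductions = $358.48 + $806.57 + $889.69 + $59.75 + $119.49 + $108.08 + $214.57 + $331.23 = $2,887.86
Net pay = $11,949.21 − $2,887.86 = $9,061.35

$9,061.35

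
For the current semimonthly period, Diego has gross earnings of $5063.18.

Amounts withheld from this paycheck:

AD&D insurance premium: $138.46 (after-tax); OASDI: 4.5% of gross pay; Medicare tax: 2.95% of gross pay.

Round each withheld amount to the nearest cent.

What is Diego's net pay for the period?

$4547.52

Medicare tax: $5063.18 × 0.0295 = $149.36
OASDI: $5063.18 × 0.045 = $227.84
AD&D insurance premium: $138.46
Total deductions = $149.36 + $227.84 + $138.46 = $515.66
Net pay = $5063.18 − $515.66 = $4547.52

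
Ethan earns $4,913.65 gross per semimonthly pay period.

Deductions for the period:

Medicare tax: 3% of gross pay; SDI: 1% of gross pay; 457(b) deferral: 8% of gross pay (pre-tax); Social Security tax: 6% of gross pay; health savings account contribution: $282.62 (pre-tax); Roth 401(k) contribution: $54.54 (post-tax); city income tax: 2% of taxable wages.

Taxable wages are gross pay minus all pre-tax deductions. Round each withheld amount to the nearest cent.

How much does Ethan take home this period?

$3,607.27

457(b) deferral: $4,913.65 × 0.08 = $393.09
Health savings account contribution: $282.62
Pre-tax total = $393.09 + $282.62 = $675.71
Taxable wages = $4,913.65 − $675.71 = $4,237.94
City income tax: $4,237.94 × 0.02 = $84.76
SDI: $4,913.65 × 0.01 = $49.14
Medicare tax: $4,913.65 × 0.03 = $147.41
Social Security tax: $4,913.65 × 0.06 = $294.82
Roth 401(k) contribution: $54.54
Total deductions = $393.09 + $282.62 + $84.76 + $49.14 + $147.41 + $294.82 + $54.54 = $1,306.38
Net pay = $4,913.65 − $1,306.38 = $3,607.27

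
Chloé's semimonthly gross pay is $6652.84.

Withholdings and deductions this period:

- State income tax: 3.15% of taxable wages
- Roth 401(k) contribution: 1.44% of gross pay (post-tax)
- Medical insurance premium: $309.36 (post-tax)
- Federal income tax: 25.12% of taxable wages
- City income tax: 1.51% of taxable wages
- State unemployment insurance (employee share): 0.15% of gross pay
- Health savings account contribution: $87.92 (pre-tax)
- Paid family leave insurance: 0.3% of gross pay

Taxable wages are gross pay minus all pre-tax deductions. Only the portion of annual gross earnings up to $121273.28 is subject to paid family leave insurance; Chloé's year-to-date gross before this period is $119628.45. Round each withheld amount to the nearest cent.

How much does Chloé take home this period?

Health savings account contribution: $87.92
Taxable wages = $6652.84 − $87.92 = $6564.92
State income tax: $6564.92 × 0.0315 = $206.79
City income tax: $6564.92 × 0.0151 = $99.13
Federal income tax: $6564.92 × 0.2512 = $1649.11
State unemployment insurance (employee share): $6652.84 × 0.0015 = $9.98
Paid family leave insurance: only $121273.28 − $119628.45 = $1644.83 of this check is subject → $1644.83 × 0.003 = $4.93
Medical insurance premium: $309.36
Roth 401(k) contribution: $6652.84 × 0.0144 = $95.80
Total deductions = $87.92 + $206.79 + $99.13 + $1649.11 + $9.98 + $4.93 + $309.36 + $95.80 = $2463.02
Net pay = $6652.84 − $2463.02 = $4189.82

$4189.82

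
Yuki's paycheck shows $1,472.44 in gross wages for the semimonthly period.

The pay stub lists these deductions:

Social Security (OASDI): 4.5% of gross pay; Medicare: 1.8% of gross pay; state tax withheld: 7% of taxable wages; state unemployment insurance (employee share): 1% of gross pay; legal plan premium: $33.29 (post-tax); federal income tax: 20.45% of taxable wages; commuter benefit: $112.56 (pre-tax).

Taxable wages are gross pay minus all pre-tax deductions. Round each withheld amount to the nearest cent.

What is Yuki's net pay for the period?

$845.82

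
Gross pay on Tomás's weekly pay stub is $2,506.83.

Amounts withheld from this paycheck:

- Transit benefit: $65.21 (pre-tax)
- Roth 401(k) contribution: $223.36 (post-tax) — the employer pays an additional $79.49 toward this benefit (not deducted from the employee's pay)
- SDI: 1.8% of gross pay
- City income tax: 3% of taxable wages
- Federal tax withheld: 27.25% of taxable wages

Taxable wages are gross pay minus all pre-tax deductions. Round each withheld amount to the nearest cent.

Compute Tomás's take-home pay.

$1,434.55

Transit benefit: $65.21
Taxable wages = $2,506.83 − $65.21 = $2,441.62
Federal tax withheld: $2,441.62 × 0.2725 = $665.34
City income tax: $2,441.62 × 0.03 = $73.25
SDI: $2,506.83 × 0.018 = $45.12
Roth 401(k) contribution: $223.36
(Employer's $79.49 toward Roth 401(k) contribution is not withheld from the employee.)
Total deductions = $65.21 + $665.34 + $73.25 + $45.12 + $223.36 = $1,072.28
Net pay = $2,506.83 − $1,072.28 = $1,434.55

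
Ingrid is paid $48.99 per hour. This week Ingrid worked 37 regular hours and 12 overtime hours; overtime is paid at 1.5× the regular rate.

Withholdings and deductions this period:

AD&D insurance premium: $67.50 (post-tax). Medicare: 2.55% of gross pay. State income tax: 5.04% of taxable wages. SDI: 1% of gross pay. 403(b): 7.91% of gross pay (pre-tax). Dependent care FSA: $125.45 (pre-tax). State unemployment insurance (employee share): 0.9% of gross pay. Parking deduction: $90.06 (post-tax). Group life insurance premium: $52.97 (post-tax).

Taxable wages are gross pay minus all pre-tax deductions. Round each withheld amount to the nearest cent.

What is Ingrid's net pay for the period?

$1,906.70

Regular pay: 37 × $48.99 = $1,812.63
Overtime pay: 12 × $48.99 × 1.5 = $881.82
Gross pay = $1,812.63 + $881.82 = $2,694.45
403(b): $2,694.45 × 0.0791 = $213.13
Dependent care FSA: $125.45
Pre-tax total = $213.13 + $125.45 = $338.58
Taxable wages = $2,694.45 − $338.58 = $2,355.87
State income tax: $2,355.87 × 0.0504 = $118.74
SDI: $2,694.45 × 0.01 = $26.94
State unemployment insurance (employee share): $2,694.45 × 0.009 = $24.25
Medicare: $2,694.45 × 0.0255 = $68.71
Parking deduction: $90.06
AD&D insurance premium: $67.50
Group life insurance premium: $52.97
Total deductions = $213.13 + $125.45 + $118.74 + $26.94 + $24.25 + $68.71 + $90.06 + $67.50 + $52.97 = $787.75
Net pay = $2,694.45 − $787.75 = $1,906.70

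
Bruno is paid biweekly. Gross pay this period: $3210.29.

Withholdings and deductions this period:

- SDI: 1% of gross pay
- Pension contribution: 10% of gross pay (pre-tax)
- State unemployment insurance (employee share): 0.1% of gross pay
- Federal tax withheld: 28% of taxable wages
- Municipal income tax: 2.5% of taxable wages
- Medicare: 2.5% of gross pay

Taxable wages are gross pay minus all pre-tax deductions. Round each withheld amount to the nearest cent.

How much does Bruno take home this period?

$1892.47

Pension contribution: $3210.29 × 0.1 = $321.03
Taxable wages = $3210.29 − $321.03 = $2889.26
Municipal income tax: $2889.26 × 0.025 = $72.23
Federal tax withheld: $2889.26 × 0.28 = $808.99
State unemployment insurance (employee share): $3210.29 × 0.001 = $3.21
Medicare: $3210.29 × 0.025 = $80.26
SDI: $3210.29 × 0.01 = $32.10
Total deductions = $321.03 + $72.23 + $808.99 + $3.21 + $80.26 + $32.10 = $1317.82
Net pay = $3210.29 − $1317.82 = $1892.47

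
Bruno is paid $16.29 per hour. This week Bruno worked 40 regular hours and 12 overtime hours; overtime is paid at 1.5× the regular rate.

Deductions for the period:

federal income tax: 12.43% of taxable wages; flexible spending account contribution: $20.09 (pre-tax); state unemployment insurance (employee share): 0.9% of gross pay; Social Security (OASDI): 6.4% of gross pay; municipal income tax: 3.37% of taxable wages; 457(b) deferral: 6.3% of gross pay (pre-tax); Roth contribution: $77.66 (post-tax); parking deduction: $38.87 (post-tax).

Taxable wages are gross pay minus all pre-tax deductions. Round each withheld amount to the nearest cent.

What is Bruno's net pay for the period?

$543.00

Regular pay: 40 × $16.29 = $651.60
Overtime pay: 12 × $16.29 × 1.5 = $293.22
Gross pay = $651.60 + $293.22 = $944.82
457(b) deferral: $944.82 × 0.063 = $59.52
Flexible spending account contribution: $20.09
Pre-tax total = $59.52 + $20.09 = $79.61
Taxable wages = $944.82 − $79.61 = $865.21
Municipal income tax: $865.21 × 0.0337 = $29.16
Federal income tax: $865.21 × 0.1243 = $107.55
State unemployment insurance (employee share): $944.82 × 0.009 = $8.50
Social Security (OASDI): $944.82 × 0.064 = $60.47
Roth contribution: $77.66
Parking deduction: $38.87
Total deductions = $59.52 + $20.09 + $29.16 + $107.55 + $8.50 + $60.47 + $77.66 + $38.87 = $401.82
Net pay = $944.82 − $401.82 = $543.00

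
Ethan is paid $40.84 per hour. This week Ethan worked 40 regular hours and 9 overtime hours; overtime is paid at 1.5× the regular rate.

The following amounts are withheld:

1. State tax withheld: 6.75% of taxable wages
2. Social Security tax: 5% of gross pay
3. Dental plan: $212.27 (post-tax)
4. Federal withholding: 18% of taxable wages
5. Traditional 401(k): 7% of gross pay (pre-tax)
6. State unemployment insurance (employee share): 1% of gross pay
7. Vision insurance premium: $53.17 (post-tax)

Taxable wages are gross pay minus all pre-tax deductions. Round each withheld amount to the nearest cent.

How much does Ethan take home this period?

Regular pay: 40 × $40.84 = $1,633.60
Overtime pay: 9 × $40.84 × 1.5 = $551.34
Gross pay = $1,633.60 + $551.34 = $2,184.94
Traditional 401(k): $2,184.94 × 0.07 = $152.95
Taxable wages = $2,184.94 − $152.95 = $2,031.99
Federal withholding: $2,031.99 × 0.18 = $365.76
State tax withheld: $2,031.99 × 0.0675 = $137.16
Social Security tax: $2,184.94 × 0.05 = $109.25
State unemployment insurance (employee share): $2,184.94 × 0.01 = $21.85
Vision insurance premium: $53.17
Dental plan: $212.27
Total deductions = $152.95 + $365.76 + $137.16 + $109.25 + $21.85 + $53.17 + $212.27 = $1,052.41
Net pay = $2,184.94 − $1,052.41 = $1,132.53

$1,132.53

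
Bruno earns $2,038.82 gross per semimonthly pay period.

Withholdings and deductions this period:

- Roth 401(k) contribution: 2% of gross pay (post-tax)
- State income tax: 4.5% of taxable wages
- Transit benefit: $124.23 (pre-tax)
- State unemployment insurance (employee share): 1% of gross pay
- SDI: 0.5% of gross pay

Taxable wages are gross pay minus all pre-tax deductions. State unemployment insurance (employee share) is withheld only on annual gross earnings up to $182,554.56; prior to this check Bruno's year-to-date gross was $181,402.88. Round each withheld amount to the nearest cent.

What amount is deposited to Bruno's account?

Transit benefit: $124.23
Taxable wages = $2,038.82 − $124.23 = $1,914.59
State income tax: $1,914.59 × 0.045 = $86.16
SDI: $2,038.82 × 0.005 = $10.19
State unemployment insurance (employee share): only $182,554.56 − $181,402.88 = $1,151.68 of this check is subject → $1,151.68 × 0.01 = $11.52
Roth 401(k) contribution: $2,038.82 × 0.02 = $40.78
Total deductions = $124.23 + $86.16 + $10.19 + $11.52 + $40.78 = $272.88
Net pay = $2,038.82 − $272.88 = $1,765.94

$1,765.94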